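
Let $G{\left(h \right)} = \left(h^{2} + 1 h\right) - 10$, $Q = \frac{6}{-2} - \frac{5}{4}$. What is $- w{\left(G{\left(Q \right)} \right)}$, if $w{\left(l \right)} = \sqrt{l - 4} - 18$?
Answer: $18 - \frac{i \sqrt{3}}{4} \approx 18.0 - 0.43301 i$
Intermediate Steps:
$Q = - \frac{17}{4}$ ($Q = 6 \left(- \frac{1}{2}\right) - \frac{5}{4} = -3 - \frac{5}{4} = - \frac{17}{4} \approx -4.25$)
$G{\left(h \right)} = -10 + h + h^{2}$ ($G{\left(h \right)} = \left(h^{2} + h\right) - 10 = \left(h + h^{2}\right) - 10 = -10 + h + h^{2}$)
$w{\left(l \right)} = -18 + \sqrt{-4 + l}$ ($w{\left(l \right)} = \sqrt{-4 + l} - 18 = -18 + \sqrt{-4 + l}$)
$- w{\left(G{\left(Q \right)} \right)} = - (-18 + \sqrt{-4 - \left(\frac{57}{4} - \frac{289}{16}\right)}) = - (-18 + \sqrt{-4 - - \frac{61}{16}}) = - (-18 + \sqrt{-4 + \frac{61}{16}}) = - (-18 + \sqrt{- \frac{3}{16}}) = - (-18 + \frac{i \sqrt{3}}{4}) = 18 - \frac{i \sqrt{3}}{4}$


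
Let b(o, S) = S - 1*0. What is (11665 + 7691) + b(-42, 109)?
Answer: 19465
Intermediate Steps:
b(o, S) = S (b(o, S) = S + 0 = S)
(11665 + 7691) + b(-42, 109) = (11665 + 7691) + 109 = 19356 + 109 = 19465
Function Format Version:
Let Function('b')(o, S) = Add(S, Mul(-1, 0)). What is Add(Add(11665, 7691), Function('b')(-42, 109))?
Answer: 19465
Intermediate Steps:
Function('b')(o, S) = S (Function('b')(o, S) = Add(S, 0) = S)
Add(Add(11665, 7691), Function('b')(-42, 109)) = Add(Add(11665, 7691), 109) = Add(19356, 109) = 19465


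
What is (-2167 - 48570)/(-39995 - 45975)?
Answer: 50737/85970 ≈ 0.59017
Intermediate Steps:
(-2167 - 48570)/(-39995 - 45975) = -50737/(-85970) = -50737*(-1/85970) = 50737/85970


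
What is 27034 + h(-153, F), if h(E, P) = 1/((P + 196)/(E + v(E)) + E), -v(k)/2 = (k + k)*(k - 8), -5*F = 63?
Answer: 2040929768603/75494942 ≈ 27034.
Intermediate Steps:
F = -63/5 (F = -⅕*63 = -63/5 ≈ -12.600)
v(k) = -4*k*(-8 + k) (v(k) = -2*(k + k)*(k - 8) = -2*2*k*(-8 + k) = -4*k*(-8 + k))
h(E, P) = 1/(E + (196 + P)/(E + 4*E*(8 - E))) (h(E, P) = 1/((P + 196)/(E + 4*E*(8 - E)) + E) = 1/((196 + P)/(E + 4*E*(8 - E)) + E) = 1/(E + (196 + P)/(E + 4*E*(8 - E))))
27034 + h(-153, F) = 27034 - 153*(-33 + 4*(-153))/(-196 - 1*(-63/5) - 33*(-153)² + 4*(-153)³) = 27034 - 153*(-33 - 612)/(-196 + 63/5 - 33*23409 + 4*(-3581577)) = 27034 - 153*(-645)/(-196 + 63/5 - 772497 - 14326308) = 27034 - 153*(-645)/(-75494942/5) = 27034 - 153*(-5/75494942)*(-645) = 27034 - 493425/75494942 = 2040929768603/75494942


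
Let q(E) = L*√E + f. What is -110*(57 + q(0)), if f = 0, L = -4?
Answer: -6270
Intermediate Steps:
q(E) = -4*√E (q(E) = -4*√E + 0 = -4*√E)
-110*(57 + q(0)) = -110*(57 - 4*√0) = -110*(57 - 4*0) = -110*(57 + 0) = -110*57 = -6270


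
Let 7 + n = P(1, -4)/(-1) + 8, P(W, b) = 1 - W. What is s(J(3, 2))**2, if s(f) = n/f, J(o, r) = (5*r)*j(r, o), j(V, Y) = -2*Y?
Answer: 1/3600 ≈ 0.00027778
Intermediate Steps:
n = 1 (n = -7 + ((1 - 1*1)/(-1) + 8) = -7 + ((1 - 1)*(-1) + 8) = -7 + (0*(-1) + 8) = -7 + (0 + 8) = -7 + 8 = 1)
J(o, r) = -10*o*r (J(o, r) = (5*r)*(-2*o) = -10*o*r)
s(f) = 1/f
s(J(3, 2))**2 = (1/(-10*3*2))**2 = (1/(-60))**2 = (-1/60)**2 = 1/3600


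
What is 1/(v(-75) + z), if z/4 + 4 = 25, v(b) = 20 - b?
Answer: 1/179 ≈ 0.0055866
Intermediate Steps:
z = 84 (z = -16 + 4*25 = -16 + 100 = 84)
1/(v(-75) + z) = 1/((20 - 1*(-75)) + 84) = 1/((20 + 75) + 84) = 1/(95 + 84) = 1/179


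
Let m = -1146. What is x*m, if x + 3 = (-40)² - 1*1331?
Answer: -304836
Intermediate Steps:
x = 266 (x = -3 + ((-40)² - 1*1331) = -3 + (1600 - 1331) = -3 + 269 = 266)
x*m = 266*(-1146) = -304836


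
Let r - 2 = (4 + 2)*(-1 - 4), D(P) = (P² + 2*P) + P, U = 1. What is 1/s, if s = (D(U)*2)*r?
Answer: -1/224 ≈ -0.0044643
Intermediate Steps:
D(P) = P² + 3*P
r = -28 (r = 2 + (4 + 2)*(-1 - 4) = 2 + 6*(-5) = 2 - 30 = -28)
s = -224 (s = ((1*(3 + 1))*2)*(-28) = ((1*4)*2)*(-28) = (4*2)*(-28) = 8*(-28) = -224)
1/s = 1/(-224) = -1/224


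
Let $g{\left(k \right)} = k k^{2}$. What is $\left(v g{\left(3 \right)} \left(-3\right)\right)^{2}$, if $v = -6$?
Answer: $236196$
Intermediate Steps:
$g{\left(k \right)} = k^{3}$
$\left(v g{\left(3 \right)} \left(-3\right)\right)^{2} = \left(- 6 \cdot 3^{3} \left(-3\right)\right)^{2} = \left(\left(-6\right) 27 \left(-3\right)\right)^{2} = \left(\left(-162\right) \left(-3\right)\right)^{2} = 486^{2} = 236196$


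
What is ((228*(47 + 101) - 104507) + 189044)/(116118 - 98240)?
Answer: 118281/17878 ≈ 6.6160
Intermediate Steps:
((228*(47 + 101) - 104507) + 189044)/(116118 - 98240) = ((228*148 - 104507) + 189044)/17878 = ((33744 - 104507) + 189044)*(1/17878) = (-70763 + 189044)*(1/17878) = 118281*(1/17878) = 118281/17878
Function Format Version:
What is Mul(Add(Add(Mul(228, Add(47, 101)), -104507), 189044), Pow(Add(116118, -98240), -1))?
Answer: Rational(118281, 17878) ≈ 6.6160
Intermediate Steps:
Mul(Add(Add(Mul(228, Add(47, 101)), -104507), 189044), Pow(Add(116118, -98240), -1)) = Mul(Add(Add(Mul(228, 148), -104507), 189044), Pow(17878, -1)) = Mul(Add(Add(33744, -104507), 189044), Rational(1, 17878)) = Mul(Add(-70763, 189044), Rational(1, 17878)) = Mul(118281, Rational(1, 17878)) = Rational(118281, 17878)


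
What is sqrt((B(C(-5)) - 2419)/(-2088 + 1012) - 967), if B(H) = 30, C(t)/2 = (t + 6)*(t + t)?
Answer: I*sqrt(279249707)/538 ≈ 31.061*I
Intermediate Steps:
C(t) = 4*t*(6 + t) (C(t) = 2*((t + 6)*(t + t)) = 2*((6 + t)*(2*t)) = 2*(2*t*(6 + t)) = 4*t*(6 + t))
sqrt((B(C(-5)) - 2419)/(-2088 + 1012) - 967) = sqrt((30 - 2419)/(-2088 + 1012) - 967) = sqrt(-2389/(-1076) - 967) = sqrt(-2389*(-1/1076) - 967) = sqrt(2389/1076 - 967) = sqrt(-1038103/1076) = I*sqrt(279249707)/538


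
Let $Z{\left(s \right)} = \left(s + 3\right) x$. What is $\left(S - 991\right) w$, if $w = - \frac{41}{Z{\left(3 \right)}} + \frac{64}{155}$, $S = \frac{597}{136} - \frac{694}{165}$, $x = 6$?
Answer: $\frac{90069605869}{125215200} \approx 719.32$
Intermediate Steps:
$S = \frac{4121}{22440}$ ($S = 597 \cdot \frac{1}{136} - \frac{694}{165} = \frac{597}{136} - \frac{694}{165} = \frac{4121}{22440} \approx 0.18365$)
$Z{\left(s \right)} = 18 + 6 s$ ($Z{\left(s \right)} = \left(s + 3\right) 6 = \left(3 + s\right) 6 = 18 + 6 s$)
$w = - \frac{4051}{5580}$ ($w = - \frac{41}{18 + 6 \cdot 3} + \frac{64}{155} = - \frac{41}{18 + 18} + 64 \cdot \frac{1}{155} = - \frac{41}{36} + \frac{64}{155} = - \frac{4051}{5580} \approx -0.72599$)
$\left(S - 991\right) w = \left(\frac{4121}{22440} - 991\right) \left(- \frac{4051}{5580}\right) = \left(- \frac{22233919}{22440}\right) \left(- \frac{4051}{5580}\right) = \frac{90069605869}{125215200}$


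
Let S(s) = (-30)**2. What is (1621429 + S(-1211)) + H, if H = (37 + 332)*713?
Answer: 1885426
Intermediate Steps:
S(s) = 900
H = 263097 (H = 369*713 = 263097)
(1621429 + S(-1211)) + H = (1621429 + 900) + 263097 = 1622329 + 263097 = 1885426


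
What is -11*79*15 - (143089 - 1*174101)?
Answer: 17977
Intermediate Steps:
-11*79*15 - (143089 - 1*174101) = -869*15 - (143089 - 174101) = -13035 - 1*(-31012) = -13035 + 31012 = 17977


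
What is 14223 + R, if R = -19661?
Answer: -5438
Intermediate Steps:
14223 + R = 14223 - 19661 = -5438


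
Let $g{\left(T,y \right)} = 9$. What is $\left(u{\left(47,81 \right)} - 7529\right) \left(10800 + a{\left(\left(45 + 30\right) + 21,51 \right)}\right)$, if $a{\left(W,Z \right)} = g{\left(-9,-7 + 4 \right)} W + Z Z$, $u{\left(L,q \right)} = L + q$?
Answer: $-105575265$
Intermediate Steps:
$a{\left(W,Z \right)} = Z^{2} + 9 W$ ($a{\left(W,Z \right)} = 9 W + Z Z = 9 W + Z^{2} = Z^{2} + 9 W$)
$\left(u{\left(47,81 \right)} - 7529\right) \left(10800 + a{\left(\left(45 + 30\right) + 21,51 \right)}\right) = \left(\left(47 + 81\right) - 7529\right) \left(10800 + \left(51^{2} + 9 \left(\left(45 + 30\right) + 21\right)\right)\right) = \left(128 - 7529\right) \left(10800 + \left(2601 + 9 \left(75 + 21\right)\right)\right) = - 7401 \left(10800 + \left(2601 + 9 \cdot 96\right)\right) = - 7401 \left(10800 + \left(2601 + 864\right)\right) = - 7401 \left(10800 + 3465\right) = \left(-7401\right) 14265 = -105575265$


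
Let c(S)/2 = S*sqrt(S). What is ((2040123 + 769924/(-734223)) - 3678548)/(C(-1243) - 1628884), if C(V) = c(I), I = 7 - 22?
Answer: 489874682490095479/487021698076192797 - 6014850443495*I*sqrt(15)/324681132050795198 ≈ 1.0059 - 7.1749e-5*I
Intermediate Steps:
I = -15
c(S) = 2*S**(3/2) (c(S) = 2*(S*sqrt(S)) = 2*S**(3/2))
C(V) = -30*I*sqrt(15) (C(V) = 2*(-15)**(3/2) = 2*(-15*I*sqrt(15)) = -30*I*sqrt(15))
((2040123 + 769924/(-734223)) - 3678548)/(C(-1243) - 1628884) = ((2040123 + 769924/(-734223)) - 3678548)/(-30*I*sqrt(15) - 1628884) = ((2040123 + 769924*(-1/734223)) - 3678548)/(-1628884 - 30*I*sqrt(15)) = ((2040123 - 769924/734223) - 3678548)/(-1628884 - 30*I*sqrt(15)) = (1497904459505/734223 - 3678548)/(-1628884 - 30*I*sqrt(15)) = -1202970088699/(734223*(-1628884 - 30*I*sqrt(15)))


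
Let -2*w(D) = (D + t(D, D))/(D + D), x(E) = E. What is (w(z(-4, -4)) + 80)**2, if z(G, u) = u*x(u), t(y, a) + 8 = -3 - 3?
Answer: 6548481/1024 ≈ 6395.0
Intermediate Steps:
t(y, a) = -14 (t(y, a) = -8 + (-3 - 3) = -8 - 6 = -14)
z(G, u) = u**2 (z(G, u) = u*u = u**2)
w(D) = -(-14 + D)/(4*D) (w(D) = -(D - 14)/(2*(D + D)) = -(-14 + D)/(2*(2*D)) = -(-14 + D)*1/(2*D)/2 = -(-14 + D)/(4*D))
(w(z(-4, -4)) + 80)**2 = ((14 - 1*(-4)**2)/(4*((-4)**2)) + 80)**2 = ((1/4)*(14 - 1*16)/16 + 80)**2 = ((1/4)*(1/16)*(14 - 16) + 80)**2 = ((1/4)*(1/16)*(-2) + 80)**2 = (-1/32 + 80)**2 = (2559/32)**2 = 6548481/1024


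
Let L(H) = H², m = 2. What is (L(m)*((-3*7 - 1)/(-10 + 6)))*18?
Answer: 396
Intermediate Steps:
(L(m)*((-3*7 - 1)/(-10 + 6)))*18 = (2²*((-3*7 - 1)/(-10 + 6)))*18 = (4*((-21 - 1)/(-4)))*18 = (4*(-22*(-¼)))*18 = (4*(11/2))*18 = 22*18 = 396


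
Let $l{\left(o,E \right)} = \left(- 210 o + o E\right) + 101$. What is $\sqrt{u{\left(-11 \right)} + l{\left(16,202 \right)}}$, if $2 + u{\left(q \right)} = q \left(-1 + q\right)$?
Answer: $\sqrt{103} \approx 10.149$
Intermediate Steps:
$l{\left(o,E \right)} = 101 - 210 o + E o$ ($l{\left(o,E \right)} = \left(- 210 o + E o\right) + 101 = 101 - 210 o + E o$)
$u{\left(q \right)} = -2 + q \left(-1 + q\right)$
$\sqrt{u{\left(-11 \right)} + l{\left(16,202 \right)}} = \sqrt{\left(-2 + \left(-11\right)^{2} - -11\right) + \left(101 - 3360 + 202 \cdot 16\right)} = \sqrt{\left(-2 + 121 + 11\right) + \left(101 - 3360 + 3232\right)} = \sqrt{130 - 27} = \sqrt{103}$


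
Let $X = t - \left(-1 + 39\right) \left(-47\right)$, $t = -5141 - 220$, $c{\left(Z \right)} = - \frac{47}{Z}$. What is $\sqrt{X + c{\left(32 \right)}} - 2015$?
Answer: $-2015 + \frac{i \sqrt{228894}}{8} \approx -2015.0 + 59.804 i$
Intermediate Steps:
$t = -5361$
$X = -3575$ ($X = -5361 - \left(-1 + 39\right) \left(-47\right) = -5361 - 38 \left(-47\right) = -5361 - -1786 = -5361 + 1786 = -3575$)
$\sqrt{X + c{\left(32 \right)}} - 2015 = \sqrt{-3575 - \frac{47}{32}} - 2015 = \sqrt{- \frac{114447}{32}} - 2015 = \frac{i \sqrt{228894}}{8} - 2015 = -2015 + \frac{i \sqrt{228894}}{8}$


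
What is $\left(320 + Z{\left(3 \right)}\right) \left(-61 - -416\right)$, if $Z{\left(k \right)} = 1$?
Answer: $113955$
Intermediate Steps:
$\left(320 + Z{\left(3 \right)}\right) \left(-61 - -416\right) = \left(320 + 1\right) \left(-61 - -416\right) = 321 \left(-61 + 416\right) = 321 \cdot 355 = 113955$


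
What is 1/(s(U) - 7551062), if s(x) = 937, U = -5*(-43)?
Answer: -1/7550125 ≈ -1.3245e-7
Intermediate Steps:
U = 215
1/(s(U) - 7551062) = 1/(937 - 7551062) = 1/(-7550125) = -1/7550125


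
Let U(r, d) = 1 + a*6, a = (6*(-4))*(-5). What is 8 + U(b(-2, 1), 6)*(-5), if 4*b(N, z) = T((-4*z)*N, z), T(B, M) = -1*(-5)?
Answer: -3597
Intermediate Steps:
T(B, M) = 5
b(N, z) = 5/4 (b(N, z) = (¼)*5 = 5/4)
a = 120 (a = -24*(-5) = 120)
U(r, d) = 721 (U(r, d) = 1 + 120*6 = 1 + 720 = 721)
8 + U(b(-2, 1), 6)*(-5) = 8 + 721*(-5) = 8 - 3605 = -3597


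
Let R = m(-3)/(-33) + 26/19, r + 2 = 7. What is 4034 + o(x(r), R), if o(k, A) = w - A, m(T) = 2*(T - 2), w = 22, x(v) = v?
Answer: 2542064/627 ≈ 4054.3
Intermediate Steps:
r = 5 (r = -2 + 7 = 5)
m(T) = -4 + 2*T (m(T) = 2*(-2 + T) = -4 + 2*T)
R = 1048/627 (R = (-4 + 2*(-3))/(-33) + 26/19 = (-4 - 6)*(-1/33) + 26*(1/19) = -10*(-1/33) + 26/19 = 10/33 + 26/19 = 1048/627 ≈ 1.6715)
o(k, A) = 22 - A
4034 + o(x(r), R) = 4034 + (22 - 1*1048/627) = 4034 + (22 - 1048/627) = 4034 + 12746/627 = 2542064/627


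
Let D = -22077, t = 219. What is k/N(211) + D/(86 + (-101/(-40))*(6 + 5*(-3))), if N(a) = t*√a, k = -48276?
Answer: -883080/2531 - 16092*√211/15403 ≈ -364.08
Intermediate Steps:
N(a) = 219*√a
k/N(211) + D/(86 + (-101/(-40))*(6 + 5*(-3))) = -48276*√211/46209 - 22077/(86 + (-101/(-40))*(6 + 5*(-3))) = -16092*√211/15403 - 22077/(86 + (-101*(-1/40))*(6 - 15)) = -16092*√211/15403 - 22077/(86 + (101/40)*(-9)) = -16092*√211/15403 - 22077/(86 - 909/40) = -16092*√211/15403 - 22077/2531/40 = -16092*√211/15403 - 22077*40/2531 = -16092*√211/15403 - 883080/2531 = -883080/2531 - 16092*√211/15403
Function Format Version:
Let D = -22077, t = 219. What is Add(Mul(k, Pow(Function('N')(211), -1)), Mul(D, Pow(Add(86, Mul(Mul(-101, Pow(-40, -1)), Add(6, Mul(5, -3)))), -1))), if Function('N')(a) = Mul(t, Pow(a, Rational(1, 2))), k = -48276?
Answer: Add(Rational(-883080, 2531), Mul(Rational(-16092, 15403), Pow(211, Rational(1, 2)))) ≈ -364.08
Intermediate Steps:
Function('N')(a) = Mul(219, Pow(a, Rational(1, 2)))
Add(Mul(k, Pow(Function('N')(211), -1)), Mul(D, Pow(Add(86, Mul(Mul(-101, Pow(-40, -1)), Add(6, Mul(5, -3)))), -1))) = Add(Mul(-48276, Pow(Mul(219, Pow(211, Rational(1, 2))), -1)), Mul(-22077, Pow(Add(86, Mul(Mul(-101, Pow(-40, -1)), Add(6, Mul(5, -3)))), -1))) = Add(Mul(-48276, Mul(Rational(1, 46209), Pow(211, Rational(1, 2)))), Mul(-22077, Pow(Add(86, Mul(Mul(-101, Rational(-1, 40)), Add(6, -15))), -1))) = Add(Mul(Rational(-16092, 15403), Pow(211, Rational(1, 2))), Mul(-22077, Pow(Add(86, Mul(Rational(101, 40), -9)), -1))) = Add(Mul(Rational(-16092, 15403), Pow(211, Rational(1, 2))), Mul(-22077, Pow(Add(86, Rational(-909, 40)), -1))) = Add(Mul(Rational(-16092, 15403), Pow(211, Rational(1, 2))), Mul(-22077, Pow(Rational(2531, 40), -1))) = Add(Mul(Rational(-16092, 15403), Pow(211, Rational(1, 2))), Mul(-22077, Rational(40, 2531))) = Add(Mul(Rational(-16092, 15403), Pow(211, Rational(1, 2))), Rational(-883080, 2531)) = Add(Rational(-883080, 2531), Mul(Rational(-16092, 15403), Pow(211, Rational(1, 2))))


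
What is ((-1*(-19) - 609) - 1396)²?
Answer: 3944196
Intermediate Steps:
((-1*(-19) - 609) - 1396)² = ((19 - 609) - 1396)² = (-590 - 1396)² = (-1986)² = 3944196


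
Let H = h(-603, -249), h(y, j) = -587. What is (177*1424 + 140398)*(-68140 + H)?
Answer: -26971636242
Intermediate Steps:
H = -587
(177*1424 + 140398)*(-68140 + H) = (177*1424 + 140398)*(-68140 - 587) = (252048 + 140398)*(-68727) = 392446*(-68727) = -26971636242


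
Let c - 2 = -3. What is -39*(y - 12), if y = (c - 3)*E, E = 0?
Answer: 468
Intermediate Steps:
c = -1 (c = 2 - 3 = -1)
y = 0 (y = (-1 - 3)*0 = -4*0 = 0)
-39*(y - 12) = -39*(0 - 12) = -39*(-12) = 468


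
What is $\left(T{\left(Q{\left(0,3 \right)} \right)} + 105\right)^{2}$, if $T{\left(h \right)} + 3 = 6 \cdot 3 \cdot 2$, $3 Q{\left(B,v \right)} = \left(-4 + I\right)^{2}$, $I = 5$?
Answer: $19044$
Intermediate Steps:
$Q{\left(B,v \right)} = \frac{1}{3}$ ($Q{\left(B,v \right)} = \frac{\left(-4 + 5\right)^{2}}{3} = \frac{1^{2}}{3} = \frac{1}{3} \cdot 1 = \frac{1}{3}$)
$T{\left(h \right)} = 33$ ($T{\left(h \right)} = -3 + 6 \cdot 3 \cdot 2 = -3 + 18 \cdot 2 = -3 + 36 = 33$)
$\left(T{\left(Q{\left(0,3 \right)} \right)} + 105\right)^{2} = \left(33 + 105\right)^{2} = 138^{2} = 19044$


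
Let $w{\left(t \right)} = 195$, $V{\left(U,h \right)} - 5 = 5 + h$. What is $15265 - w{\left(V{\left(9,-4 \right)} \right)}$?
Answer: $15070$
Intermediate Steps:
$V{\left(U,h \right)} = 10 + h$ ($V{\left(U,h \right)} = 5 + \left(5 + h\right) = 10 + h$)
$15265 - w{\left(V{\left(9,-4 \right)} \right)} = 15265 - 195 = 15070$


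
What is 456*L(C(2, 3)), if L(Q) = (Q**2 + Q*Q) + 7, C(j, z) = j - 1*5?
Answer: 11400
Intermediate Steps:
C(j, z) = -5 + j (C(j, z) = j - 5 = -5 + j)
L(Q) = 7 + 2*Q**2 (L(Q) = (Q**2 + Q**2) + 7 = 2*Q**2 + 7 = 7 + 2*Q**2)
456*L(C(2, 3)) = 456*(7 + 2*(-5 + 2)**2) = 456*(7 + 2*(-3)**2) = 456*(7 + 2*9) = 456*(7 + 18) = 456*25 = 11400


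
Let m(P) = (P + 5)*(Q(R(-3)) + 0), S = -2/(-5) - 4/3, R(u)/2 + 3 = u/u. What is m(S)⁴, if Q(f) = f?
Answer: 3544535296/50625 ≈ 70016.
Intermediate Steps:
R(u) = -4 (R(u) = -6 + 2*(u/u) = -6 + 2*1 = -6 + 2 = -4)
S = -14/15 (S = -2*(-⅕) - 4*⅓ = ⅖ - 4/3 = -14/15 ≈ -0.93333)
m(P) = -20 - 4*P (m(P) = (P + 5)*(-4 + 0) = (5 + P)*(-4) = -20 - 4*P)
m(S)⁴ = (-20 - 4*(-14/15))⁴ = (-20 + 56/15)⁴ = (-244/15)⁴ = 3544535296/50625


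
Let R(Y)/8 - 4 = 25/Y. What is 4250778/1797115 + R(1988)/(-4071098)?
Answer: 4300361117253279/1818083473644095 ≈ 2.3653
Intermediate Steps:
R(Y) = 32 + 200/Y (R(Y) = 32 + 8*(25/Y) = 32 + 200/Y)
4250778/1797115 + R(1988)/(-4071098) = 4250778/1797115 + (32 + 200/1988)/(-4071098) = 4250778*(1/1797115) + (32 + 200*(1/1988))*(-1/4071098) = 4250778/1797115 + (32 + 50/497)*(-1/4071098) = 4250778/1797115 + (15954/497)*(-1/4071098) = 4250778/1797115 - 7977/1011667853 = 4300361117253279/1818083473644095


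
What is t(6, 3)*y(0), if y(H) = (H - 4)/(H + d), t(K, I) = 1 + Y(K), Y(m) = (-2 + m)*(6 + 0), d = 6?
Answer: -50/3 ≈ -16.667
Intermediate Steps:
Y(m) = -12 + 6*m (Y(m) = (-2 + m)*6 = -12 + 6*m)
t(K, I) = -11 + 6*K (t(K, I) = 1 + (-12 + 6*K) = -11 + 6*K)
y(H) = (-4 + H)/(6 + H) (y(H) = (H - 4)/(H + 6) = (-4 + H)/(6 + H))
t(6, 3)*y(0) = (-11 + 6*6)*((-4 + 0)/(6 + 0)) = (-11 + 36)*(-4/6) = 25*((1/6)*(-4)) = 25*(-2/3) = -50/3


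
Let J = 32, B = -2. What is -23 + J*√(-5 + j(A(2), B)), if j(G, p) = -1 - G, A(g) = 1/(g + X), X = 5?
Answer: -23 + 32*I*√301/7 ≈ -23.0 + 79.311*I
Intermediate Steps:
A(g) = 1/(5 + g) (A(g) = 1/(g + 5) = 1/(5 + g))
-23 + J*√(-5 + j(A(2), B)) = -23 + 32*√(-5 + (-1 - 1/(5 + 2))) = -23 + 32*√(-5 + (-1 - 1/7)) = -23 + 32*√(-5 + (-1 - 1*⅐)) = -23 + 32*√(-5 + (-1 - ⅐)) = -23 + 32*√(-5 - 8/7) = -23 + 32*√(-43/7) = -23 + 32*(I*√301/7) = -23 + 32*I*√301/7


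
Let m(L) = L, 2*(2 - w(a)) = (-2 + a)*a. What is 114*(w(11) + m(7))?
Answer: -4617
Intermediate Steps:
w(a) = 2 - a*(-2 + a)/2 (w(a) = 2 - (-2 + a)*a/2 = 2 - a*(-2 + a)/2)
114*(w(11) + m(7)) = 114*((2 + 11 - 1/2*11**2) + 7) = 114*((2 + 11 - 1/2*121) + 7) = 114*((2 + 11 - 121/2) + 7) = 114*(-95/2 + 7) = 114*(-81/2) = -4617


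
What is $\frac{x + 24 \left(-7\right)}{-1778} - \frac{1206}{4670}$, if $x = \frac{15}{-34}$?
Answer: $- \frac{23080011}{141155420} \approx -0.16351$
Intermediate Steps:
$x = - \frac{15}{34}$ ($x = 15 \left(- \frac{1}{34}\right) = - \frac{15}{34} \approx -0.44118$)
$\frac{x + 24 \left(-7\right)}{-1778} - \frac{1206}{4670} = \frac{- \frac{15}{34} + 24 \left(-7\right)}{-1778} - \frac{1206}{4670} = \left(- \frac{15}{34} - 168\right) \left(- \frac{1}{1778}\right) - \frac{603}{2335} = \left(- \frac{5727}{34}\right) \left(- \frac{1}{1778}\right) - \frac{603}{2335} = \frac{5727}{60452} - \frac{603}{2335} = - \frac{23080011}{141155420}$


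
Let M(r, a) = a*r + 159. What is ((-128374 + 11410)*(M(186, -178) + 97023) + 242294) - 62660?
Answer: -7494171702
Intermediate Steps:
M(r, a) = 159 + a*r
((-128374 + 11410)*(M(186, -178) + 97023) + 242294) - 62660 = ((-128374 + 11410)*((159 - 178*186) + 97023) + 242294) - 62660 = (-116964*((159 - 33108) + 97023) + 242294) - 62660 = (-116964*(-32949 + 97023) + 242294) - 62660 = (-116964*64074 + 242294) - 62660 = (-7494351336 + 242294) - 62660 = -7494109042 - 62660 = -7494171702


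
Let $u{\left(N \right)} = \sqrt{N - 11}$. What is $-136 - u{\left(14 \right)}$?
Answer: $-136 - \sqrt{3} \approx -137.73$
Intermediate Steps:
$u{\left(N \right)} = \sqrt{-11 + N}$
$-136 - u{\left(14 \right)} = -136 - \sqrt{-11 + 14} = -136 - \sqrt{3}$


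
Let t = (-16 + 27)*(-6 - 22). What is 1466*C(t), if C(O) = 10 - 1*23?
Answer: -19058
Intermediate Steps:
t = -308 (t = 11*(-28) = -308)
C(O) = -13 (C(O) = 10 - 23 = -13)
1466*C(t) = 1466*(-13) = -19058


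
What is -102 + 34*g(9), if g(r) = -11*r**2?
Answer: -30396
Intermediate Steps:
-102 + 34*g(9) = -102 + 34*(-11*9**2) = -102 + 34*(-11*81) = -102 + 34*(-891) = -102 - 30294 = -30396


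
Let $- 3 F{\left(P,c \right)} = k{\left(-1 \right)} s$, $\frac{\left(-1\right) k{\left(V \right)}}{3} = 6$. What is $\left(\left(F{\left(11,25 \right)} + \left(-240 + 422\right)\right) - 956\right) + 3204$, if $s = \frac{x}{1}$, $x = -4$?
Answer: $2406$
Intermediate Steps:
$k{\left(V \right)} = -18$ ($k{\left(V \right)} = \left(-3\right) 6 = -18$)
$s = -4$ ($s = - \frac{4}{1} = \left(-4\right) 1 = -4$)
$F{\left(P,c \right)} = -24$ ($F{\left(P,c \right)} = - \frac{\left(-18\right) \left(-4\right)}{3} = \left(- \frac{1}{3}\right) 72 = -24$)
$\left(\left(F{\left(11,25 \right)} + \left(-240 + 422\right)\right) - 956\right) + 3204 = \left(\left(-24 + \left(-240 + 422\right)\right) - 956\right) + 3204 = \left(\left(-24 + 182\right) - 956\right) + 3204 = \left(158 - 956\right) + 3204 = -798 + 3204 = 2406$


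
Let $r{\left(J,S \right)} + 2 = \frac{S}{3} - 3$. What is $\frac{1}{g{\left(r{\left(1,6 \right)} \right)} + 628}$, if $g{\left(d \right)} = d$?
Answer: $\frac{1}{625} \approx 0.0016$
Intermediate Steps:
$r{\left(J,S \right)} = -5 + \frac{S}{3}$ ($r{\left(J,S \right)} = -2 + \left(\frac{S}{3} - 3\right) = -2 + \left(-3 + \frac{S}{3}\right) = -5 + \frac{S}{3}$)
$\frac{1}{g{\left(r{\left(1,6 \right)} \right)} + 628} = \frac{1}{\left(-5 + \frac{1}{3} \cdot 6\right) + 628} = \frac{1}{\left(-5 + 2\right) + 628} = \frac{1}{-3 + 628} = \frac{1}{625}$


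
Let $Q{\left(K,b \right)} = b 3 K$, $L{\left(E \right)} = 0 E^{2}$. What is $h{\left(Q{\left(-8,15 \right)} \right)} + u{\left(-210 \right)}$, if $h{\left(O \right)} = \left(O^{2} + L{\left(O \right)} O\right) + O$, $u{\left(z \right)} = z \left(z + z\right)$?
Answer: $217440$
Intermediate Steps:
$u{\left(z \right)} = 2 z^{2}$ ($u{\left(z \right)} = z 2 z = 2 z^{2}$)
$L{\left(E \right)} = 0$
$Q{\left(K,b \right)} = 3 K b$ ($Q{\left(K,b \right)} = 3 b K = 3 K b$)
$h{\left(O \right)} = O + O^{2}$ ($h{\left(O \right)} = \left(O^{2} + 0 O\right) + O = \left(O^{2} + 0\right) + O = O^{2} + O = O + O^{2}$)
$h{\left(Q{\left(-8,15 \right)} \right)} + u{\left(-210 \right)} = 3 \left(-8\right) 15 \left(1 + 3 \left(-8\right) 15\right) + 2 \left(-210\right)^{2} = - 360 \left(1 - 360\right) + 2 \cdot 44100 = \left(-360\right) \left(-359\right) + 88200 = 129240 + 88200 = 217440$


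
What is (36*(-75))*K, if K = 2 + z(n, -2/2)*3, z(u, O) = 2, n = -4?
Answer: -21600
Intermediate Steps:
K = 8 (K = 2 + 2*3 = 2 + 6 = 8)
(36*(-75))*K = (36*(-75))*8 = -2700*8 = -21600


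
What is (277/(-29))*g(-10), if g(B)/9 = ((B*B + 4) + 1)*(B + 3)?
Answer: 1832355/29 ≈ 63185.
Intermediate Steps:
g(B) = 9*(3 + B)*(5 + B²) (g(B) = 9*(((B*B + 4) + 1)*(B + 3)) = 9*(((B² + 4) + 1)*(3 + B)) = 9*(((4 + B²) + 1)*(3 + B)) = 9*((5 + B²)*(3 + B)) = 9*((3 + B)*(5 + B²)) = 9*(3 + B)*(5 + B²))
(277/(-29))*g(-10) = (277/(-29))*(135 + 9*(-10)³ + 27*(-10)² + 45*(-10)) = (-1/29*277)*(135 + 9*(-1000) + 27*100 - 450) = -277*(135 - 9000 + 2700 - 450)/29 = -277/29*(-6615) = 1832355/29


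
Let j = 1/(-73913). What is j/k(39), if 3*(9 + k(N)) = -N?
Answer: 1/1626086 ≈ 6.1497e-7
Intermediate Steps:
j = -1/73913 ≈ -1.3529e-5
k(N) = -9 - N/3 (k(N) = -9 + (-N)/3 = -9 - N/3)
j/k(39) = -1/(73913*(-9 - 1/3*39)) = -1/(73913*(-9 - 13)) = -1/73913/(-22) = -1/73913*(-1/22) = 1/1626086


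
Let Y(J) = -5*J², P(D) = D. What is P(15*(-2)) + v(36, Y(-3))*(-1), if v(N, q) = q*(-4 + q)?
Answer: -2235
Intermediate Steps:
P(15*(-2)) + v(36, Y(-3))*(-1) = 15*(-2) + ((-5*(-3)²)*(-4 - 5*(-3)²))*(-1) = -30 + ((-5*9)*(-4 - 5*9))*(-1) = -30 - 45*(-4 - 45)*(-1) = -30 - 45*(-49)*(-1) = -30 + 2205*(-1) = -30 - 2205 = -2235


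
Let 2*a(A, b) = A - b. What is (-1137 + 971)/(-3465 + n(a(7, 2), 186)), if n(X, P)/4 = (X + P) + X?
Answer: 166/2701 ≈ 0.061459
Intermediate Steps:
a(A, b) = A/2 - b/2 (a(A, b) = (A - b)/2 = A/2 - b/2)
n(X, P) = 4*P + 8*X (n(X, P) = 4*((X + P) + X) = 4*((P + X) + X) = 4*(P + 2*X) = 4*P + 8*X)
(-1137 + 971)/(-3465 + n(a(7, 2), 186)) = (-1137 + 971)/(-3465 + (4*186 + 8*((½)*7 - ½*2))) = -166/(-3465 + (744 + 8*(7/2 - 1))) = -166/(-3465 + (744 + 8*(5/2))) = -166/(-3465 + (744 + 20)) = -166/(-3465 + 764) = -166/(-2701) = -166*(-1/2701) = 166/2701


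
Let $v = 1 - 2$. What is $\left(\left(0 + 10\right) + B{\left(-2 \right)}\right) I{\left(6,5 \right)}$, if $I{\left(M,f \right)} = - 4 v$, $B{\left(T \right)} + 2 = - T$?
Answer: $40$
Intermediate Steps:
$v = -1$
$B{\left(T \right)} = -2 - T$
$I{\left(M,f \right)} = 4$ ($I{\left(M,f \right)} = \left(-4\right) \left(-1\right) = 4$)
$\left(\left(0 + 10\right) + B{\left(-2 \right)}\right) I{\left(6,5 \right)} = \left(\left(0 + 10\right) - 0\right) 4 = \left(10 + \left(-2 + 2\right)\right) 4 = \left(10 + 0\right) 4 = 10 \cdot 4 = 40$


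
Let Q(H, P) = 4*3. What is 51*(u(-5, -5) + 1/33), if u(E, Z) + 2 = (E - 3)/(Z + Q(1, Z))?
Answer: -12223/77 ≈ -158.74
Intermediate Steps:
Q(H, P) = 12
u(E, Z) = -2 + (-3 + E)/(12 + Z) (u(E, Z) = -2 + (E - 3)/(Z + 12) = -2 + (-3 + E)/(12 + Z))
51*(u(-5, -5) + 1/33) = 51*((-27 - 5 - 2*(-5))/(12 - 5) + 1/33) = 51*((-27 - 5 + 10)/7 + 1/33) = 51*((1/7)*(-22) + 1/33) = 51*(-22/7 + 1/33) = 51*(-719/231) = -12223/77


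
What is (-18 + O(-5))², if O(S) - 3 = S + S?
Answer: 625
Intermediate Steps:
O(S) = 3 + 2*S (O(S) = 3 + (S + S) = 3 + 2*S)
(-18 + O(-5))² = (-18 + (3 + 2*(-5)))² = (-18 + (3 - 10))² = (-18 - 7)² = (-25)² = 625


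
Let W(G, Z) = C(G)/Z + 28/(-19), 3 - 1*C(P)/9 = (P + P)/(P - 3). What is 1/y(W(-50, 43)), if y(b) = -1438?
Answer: -1/1438 ≈ -0.00069541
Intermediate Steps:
C(P) = 27 - 18*P/(-3 + P) (C(P) = 27 - 9*(P + P)/(P - 3) = 27 - 9*2*P/(-3 + P) = 27 - 18*P/(-3 + P))
W(G, Z) = -28/19 + 9*(-9 + G)/(Z*(-3 + G)) (W(G, Z) = (9*(-9 + G)/(-3 + G))/Z + 28/(-19) = 9*(-9 + G)/(Z*(-3 + G)) + 28*(-1/19) = 9*(-9 + G)/(Z*(-3 + G)) - 28/19 = -28/19 + 9*(-9 + G)/(Z*(-3 + G)))
1/y(W(-50, 43)) = 1/(-1438) = -1/1438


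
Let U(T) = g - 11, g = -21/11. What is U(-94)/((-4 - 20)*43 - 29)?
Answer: 142/11671 ≈ 0.012167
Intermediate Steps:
g = -21/11 (g = -21*1/11 = -21/11 ≈ -1.9091)
U(T) = -142/11 (U(T) = -21/11 - 11 = -142/11)
U(-94)/((-4 - 20)*43 - 29) = -142/(11*((-4 - 20)*43 - 29)) = -142/(11*(-24*43 - 29)) = -142/(11*(-1032 - 29)) = -142/11/(-1061) = -142/11*(-1/1061) = 142/11671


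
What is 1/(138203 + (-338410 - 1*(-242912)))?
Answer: 1/42705 ≈ 2.3416e-5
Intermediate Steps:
1/(138203 + (-338410 - 1*(-242912))) = 1/(138203 + (-338410 + 242912)) = 1/(138203 - 95498) = 1/42705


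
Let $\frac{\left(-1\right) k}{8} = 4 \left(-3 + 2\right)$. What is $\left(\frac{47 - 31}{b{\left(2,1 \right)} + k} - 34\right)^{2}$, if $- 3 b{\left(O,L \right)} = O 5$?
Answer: $\frac{2067844}{1849} \approx 1118.4$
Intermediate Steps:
$b{\left(O,L \right)} = - \frac{5 O}{3}$ ($b{\left(O,L \right)} = - \frac{O 5}{3} = - \frac{5 O}{3}$)
$k = 32$ ($k = - 8 \cdot 4 \left(-3 + 2\right) = - 8 \cdot 4 \left(-1\right) = \left(-8\right) \left(-4\right) = 32$)
$\left(\frac{47 - 31}{b{\left(2,1 \right)} + k} - 34\right)^{2} = \left(\frac{47 - 31}{\left(- \frac{5}{3}\right) 2 + 32} - 34\right)^{2} = \left(\frac{16}{- \frac{10}{3} + 32} - 34\right)^{2} = \left(\frac{16}{\frac{86}{3}} - 34\right)^{2} = \left(16 \cdot \frac{3}{86} - 34\right)^{2} = \left(\frac{24}{43} - 34\right)^{2} = \left(- \frac{1438}{43}\right)^{2} = \frac{2067844}{1849}$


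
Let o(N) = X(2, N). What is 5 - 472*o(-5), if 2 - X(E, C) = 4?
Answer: 949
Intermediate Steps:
X(E, C) = -2 (X(E, C) = 2 - 1*4 = 2 - 4 = -2)
o(N) = -2
5 - 472*o(-5) = 5 - 472*(-2) = 5 + 944 = 949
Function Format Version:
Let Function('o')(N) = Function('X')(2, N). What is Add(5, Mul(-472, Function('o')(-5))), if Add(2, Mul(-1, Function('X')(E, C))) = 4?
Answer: 949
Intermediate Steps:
Function('X')(E, C) = -2 (Function('X')(E, C) = Add(2, Mul(-1, 4)) = Add(2, -4) = -2)
Function('o')(N) = -2
Add(5, Mul(-472, Function('o')(-5))) = Add(5, Mul(-472, -2)) = Add(5, 944) = 949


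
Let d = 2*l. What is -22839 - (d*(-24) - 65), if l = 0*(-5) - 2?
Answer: -22870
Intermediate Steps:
l = -2 (l = 0 - 2 = -2)
d = -4 (d = 2*(-2) = -4)
-22839 - (d*(-24) - 65) = -22839 - (-4*(-24) - 65) = -22839 - (96 - 65) = -22839 - 1*31 = -22839 - 31 = -22870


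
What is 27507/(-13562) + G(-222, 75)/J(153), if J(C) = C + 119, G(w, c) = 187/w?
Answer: -48927023/24086112 ≈ -2.0313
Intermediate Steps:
J(C) = 119 + C
27507/(-13562) + G(-222, 75)/J(153) = 27507/(-13562) + (187/(-222))/(119 + 153) = 27507*(-1/13562) + (187*(-1/222))/272 = -27507/13562 - 187/222*1/272 = -27507/13562 - 11/3552 = -48927023/24086112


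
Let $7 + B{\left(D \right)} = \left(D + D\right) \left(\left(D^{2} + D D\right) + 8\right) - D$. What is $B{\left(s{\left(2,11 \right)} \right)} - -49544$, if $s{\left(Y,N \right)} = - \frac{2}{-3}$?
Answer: $\frac{1337801}{27} \approx 49548.0$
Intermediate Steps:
$s{\left(Y,N \right)} = \frac{2}{3}$ ($s{\left(Y,N \right)} = \left(-2\right) \left(- \frac{1}{3}\right) = \frac{2}{3}$)
$B{\left(D \right)} = -7 - D + 2 D \left(8 + 2 D^{2}\right)$ ($B{\left(D \right)} = -7 - \left(D - \left(D + D\right) \left(\left(D^{2} + D D\right) + 8\right)\right) = -7 - \left(D - 2 D \left(\left(D^{2} + D^{2}\right) + 8\right)\right) = -7 - \left(D - 2 D \left(2 D^{2} + 8\right)\right) = -7 - \left(D - 2 D \left(8 + 2 D^{2}\right)\right) = -7 + \left(2 D \left(8 + 2 D^{2}\right) - D\right) = -7 + \left(- D + 2 D \left(8 + 2 D^{2}\right)\right) = -7 - D + 2 D \left(8 + 2 D^{2}\right)$)
$B{\left(s{\left(2,11 \right)} \right)} - -49544 = \left(-7 + 4 \left(\frac{2}{3}\right)^{3} + 15 \cdot \frac{2}{3}\right) - -49544 = \left(-7 + 4 \cdot \frac{8}{27} + 10\right) + 49544 = \left(-7 + \frac{32}{27} + 10\right) + 49544 = \frac{113}{27} + 49544 = \frac{1337801}{27}$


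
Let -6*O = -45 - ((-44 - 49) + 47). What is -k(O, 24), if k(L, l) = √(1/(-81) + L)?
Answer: -I*√58/18 ≈ -0.4231*I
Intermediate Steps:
O = -⅙ (O = -(-45 - ((-44 - 49) + 47))/6 = -(-45 - (-93 + 47))/6 = -(-45 - 1*(-46))/6 = -(-45 + 46)/6 = -⅙*1 = -⅙ ≈ -0.16667)
k(L, l) = √(-1/81 + L)
-k(O, 24) = -√(-1 + 81*(-⅙))/9 = -√(-1 - 27/2)/9 = -√(-29/2)/9 = -I*√58/2/9 = -I*√58/18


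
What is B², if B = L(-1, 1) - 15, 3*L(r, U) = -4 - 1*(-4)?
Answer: 225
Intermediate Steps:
L(r, U) = 0 (L(r, U) = (-4 - 1*(-4))/3 = (-4 + 4)/3 = (⅓)*0 = 0)
B = -15 (B = 0 - 15 = -15)
B² = (-15)² = 225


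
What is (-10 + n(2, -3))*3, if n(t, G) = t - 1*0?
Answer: -24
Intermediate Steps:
n(t, G) = t (n(t, G) = t + 0 = t)
(-10 + n(2, -3))*3 = (-10 + 2)*3 = -8*3 = -24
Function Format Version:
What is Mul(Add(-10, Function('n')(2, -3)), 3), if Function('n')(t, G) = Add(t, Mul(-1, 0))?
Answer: -24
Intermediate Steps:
Function('n')(t, G) = t (Function('n')(t, G) = Add(t, 0) = t)
Mul(Add(-10, Function('n')(2, -3)), 3) = Mul(Add(-10, 2), 3) = Mul(-8, 3) = -24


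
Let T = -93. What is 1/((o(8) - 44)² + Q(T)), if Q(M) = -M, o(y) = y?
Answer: 1/1389 ≈ 0.00071994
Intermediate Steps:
1/((o(8) - 44)² + Q(T)) = 1/((8 - 44)² - 1*(-93)) = 1/((-36)² + 93) = 1/(1296 + 93) = 1/1389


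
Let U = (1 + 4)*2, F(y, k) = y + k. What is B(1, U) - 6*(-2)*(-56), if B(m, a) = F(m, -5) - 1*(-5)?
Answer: -671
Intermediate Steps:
F(y, k) = k + y
U = 10 (U = 5*2 = 10)
B(m, a) = m (B(m, a) = (-5 + m) - 1*(-5) = (-5 + m) + 5 = m)
B(1, U) - 6*(-2)*(-56) = 1 - 6*(-2)*(-56) = 1 + 12*(-56) = 1 - 672 = -671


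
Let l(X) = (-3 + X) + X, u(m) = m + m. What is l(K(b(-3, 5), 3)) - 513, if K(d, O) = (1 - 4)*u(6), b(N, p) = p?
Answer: -588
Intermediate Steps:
u(m) = 2*m
K(d, O) = -36 (K(d, O) = (1 - 4)*(2*6) = -3*12 = -36)
l(X) = -3 + 2*X
l(K(b(-3, 5), 3)) - 513 = (-3 + 2*(-36)) - 513 = (-3 - 72) - 513 = -75 - 513 = -588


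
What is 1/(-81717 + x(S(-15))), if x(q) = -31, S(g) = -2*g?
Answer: -1/81748 ≈ -1.2233e-5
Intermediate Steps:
1/(-81717 + x(S(-15))) = 1/(-81717 - 31) = 1/(-81748) = -1/81748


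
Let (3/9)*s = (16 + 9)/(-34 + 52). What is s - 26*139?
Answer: -21659/6 ≈ -3609.8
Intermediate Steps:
s = 25/6 (s = 3*((16 + 9)/(-34 + 52)) = 3*(25/18) = 25/6 ≈ 4.1667)
s - 26*139 = 25/6 - 26*139 = 25/6 - 3614 = -21659/6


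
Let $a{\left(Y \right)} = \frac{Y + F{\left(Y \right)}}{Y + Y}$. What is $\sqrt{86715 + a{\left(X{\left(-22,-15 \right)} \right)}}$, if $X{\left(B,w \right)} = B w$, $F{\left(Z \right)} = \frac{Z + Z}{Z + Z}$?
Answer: $\frac{\sqrt{9443318115}}{330} \approx 294.48$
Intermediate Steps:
$F{\left(Z \right)} = 1$ ($F{\left(Z \right)} = \frac{2 Z}{2 Z} = 2 Z \frac{1}{2 Z} = 1$)
$a{\left(Y \right)} = \frac{1 + Y}{2 Y}$ ($a{\left(Y \right)} = \frac{Y + 1}{Y + Y} = \frac{1 + Y}{2 Y}$)
$\sqrt{86715 + a{\left(X{\left(-22,-15 \right)} \right)}} = \sqrt{86715 + \frac{1 - -330}{2 \left(\left(-22\right) \left(-15\right)\right)}} = \sqrt{86715 + \frac{1 + 330}{2 \cdot 330}} = \sqrt{86715 + \frac{1}{2} \cdot \frac{1}{330} \cdot 331} = \sqrt{86715 + \frac{331}{660}} = \sqrt{\frac{57232231}{660}} = \frac{\sqrt{9443318115}}{330}$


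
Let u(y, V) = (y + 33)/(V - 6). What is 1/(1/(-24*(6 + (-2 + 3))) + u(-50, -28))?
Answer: 168/83 ≈ 2.0241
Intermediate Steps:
u(y, V) = (33 + y)/(-6 + V)
1/(1/(-24*(6 + (-2 + 3))) + u(-50, -28)) = 1/(1/(-24*(6 + (-2 + 3))) + (33 - 50)/(-6 - 28)) = 1/(1/(-24*(6 + 1)) - 17/(-34)) = 1/(1/(-24*7) - 1/34*(-17)) = 1/(1/(-168) + ½) = 1/(-1/168 + ½) = 1/(83/168) = 168/83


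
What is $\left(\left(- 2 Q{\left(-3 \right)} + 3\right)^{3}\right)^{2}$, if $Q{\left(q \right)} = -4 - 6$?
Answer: $148035889$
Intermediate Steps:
$Q{\left(q \right)} = -10$ ($Q{\left(q \right)} = -4 - 6 = -10$)
$\left(\left(- 2 Q{\left(-3 \right)} + 3\right)^{3}\right)^{2} = \left(\left(\left(-2\right) \left(-10\right) + 3\right)^{3}\right)^{2} = \left(\left(20 + 3\right)^{3}\right)^{2} = \left(23^{3}\right)^{2} = 12167^{2} = 148035889$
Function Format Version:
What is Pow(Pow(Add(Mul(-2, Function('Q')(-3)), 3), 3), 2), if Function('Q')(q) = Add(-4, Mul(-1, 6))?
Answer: 148035889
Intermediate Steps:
Function('Q')(q) = -10 (Function('Q')(q) = Add(-4, -6) = -10)
Pow(Pow(Add(Mul(-2, Function('Q')(-3)), 3), 3), 2) = Pow(Pow(Add(Mul(-2, -10), 3), 3), 2) = Pow(Pow(Add(20, 3), 3), 2) = Pow(Pow(23, 3), 2) = Pow(12167, 2) = 148035889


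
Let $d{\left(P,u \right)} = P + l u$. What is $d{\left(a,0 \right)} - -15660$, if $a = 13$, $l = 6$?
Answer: $15673$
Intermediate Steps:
$d{\left(P,u \right)} = P + 6 u$
$d{\left(a,0 \right)} - -15660 = \left(13 + 6 \cdot 0\right) - -15660 = \left(13 + 0\right) + 15660 = 13 + 15660 = 15673$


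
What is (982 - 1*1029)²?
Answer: 2209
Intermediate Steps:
(982 - 1*1029)² = (982 - 1029)² = (-47)² = 2209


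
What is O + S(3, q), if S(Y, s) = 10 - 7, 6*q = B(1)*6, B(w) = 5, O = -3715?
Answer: -3712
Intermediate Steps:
q = 5 (q = (5*6)/6 = (⅙)*30 = 5)
S(Y, s) = 3
O + S(3, q) = -3715 + 3 = -3712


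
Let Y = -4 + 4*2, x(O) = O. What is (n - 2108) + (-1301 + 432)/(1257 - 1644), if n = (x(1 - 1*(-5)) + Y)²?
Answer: -776227/387 ≈ -2005.8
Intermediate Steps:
Y = 4 (Y = -4 + 8 = 4)
n = 100 (n = ((1 - 1*(-5)) + 4)² = ((1 + 5) + 4)² = (6 + 4)² = 10² = 100)
(n - 2108) + (-1301 + 432)/(1257 - 1644) = (100 - 2108) + (-1301 + 432)/(1257 - 1644) = -2008 - 869/(-387) = -2008 - 869*(-1/387) = -2008 + 869/387 = -776227/387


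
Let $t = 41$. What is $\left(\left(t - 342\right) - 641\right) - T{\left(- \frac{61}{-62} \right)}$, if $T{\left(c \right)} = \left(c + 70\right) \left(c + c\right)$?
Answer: $- \frac{2078985}{1922} \approx -1081.7$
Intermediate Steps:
$T{\left(c \right)} = 2 c \left(70 + c\right)$ ($T{\left(c \right)} = \left(70 + c\right) 2 c = 2 c \left(70 + c\right)$)
$\left(\left(t - 342\right) - 641\right) - T{\left(- \frac{61}{-62} \right)} = \left(\left(41 - 342\right) - 641\right) - 2 \left(- \frac{61}{-62}\right) \left(70 - \frac{61}{-62}\right) = \left(-301 - 641\right) - 2 \left(\left(-61\right) \left(- \frac{1}{62}\right)\right) \left(70 - - \frac{61}{62}\right) = -942 - 2 \cdot \frac{61}{62} \left(70 + \frac{61}{62}\right) = -942 - 2 \cdot \frac{61}{62} \cdot \frac{4401}{62} = -942 - \frac{268461}{1922} = - \frac{2078985}{1922}$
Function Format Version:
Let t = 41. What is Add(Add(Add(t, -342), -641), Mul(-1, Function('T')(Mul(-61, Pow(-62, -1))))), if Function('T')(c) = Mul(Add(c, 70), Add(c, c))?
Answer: Rational(-2078985, 1922) ≈ -1081.7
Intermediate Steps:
Function('T')(c) = Mul(2, c, Add(70, c)) (Function('T')(c) = Mul(Add(70, c), Mul(2, c)) = Mul(2, c, Add(70, c)))
Add(Add(Add(t, -342), -641), Mul(-1, Function('T')(Mul(-61, Pow(-62, -1))))) = Add(Add(Add(41, -342), -641), Mul(-1, Mul(2, Mul(-61, Pow(-62, -1)), Add(70, Mul(-61, Pow(-62, -1)))))) = Add(Add(-301, -641), Mul(-1, Mul(2, Mul(-61, Rational(-1, 62)), Add(70, Mul(-61, Rational(-1, 62)))))) = Add(-942, Mul(-1, Mul(2, Rational(61, 62), Add(70, Rational(61, 62))))) = Add(-942, Mul(-1, Mul(2, Rational(61, 62), Rational(4401, 62)))) = Add(-942, Mul(-1, Rational(268461, 1922))) = Add(-942, Rational(-268461, 1922)) = Rational(-2078985, 1922)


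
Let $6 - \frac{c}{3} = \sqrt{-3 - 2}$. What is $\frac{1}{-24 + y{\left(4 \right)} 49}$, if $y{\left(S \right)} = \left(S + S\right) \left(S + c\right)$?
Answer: $\frac{i}{8 \left(147 \sqrt{5} + 1075 i\right)} \approx 0.00010634 + 3.2515 \cdot 10^{-5} i$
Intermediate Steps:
$c = 18 - 3 i \sqrt{5}$ ($c = 18 - 3 \sqrt{-3 - 2} = 18 - 3 \sqrt{-5} = 18 - 3 i \sqrt{5} \approx 18.0 - 6.7082 i$)
$y{\left(S \right)} = 2 S \left(18 + S - 3 i \sqrt{5}\right)$ ($y{\left(S \right)} = \left(S + S\right) \left(S + \left(18 - 3 i \sqrt{5}\right)\right) = 2 S \left(18 + S - 3 i \sqrt{5}\right)$)
$\frac{1}{-24 + y{\left(4 \right)} 49} = \frac{1}{-24 + 2 \cdot 4 \left(18 + 4 - 3 i \sqrt{5}\right) 49} = \frac{1}{-24 + 2 \cdot 4 \left(22 - 3 i \sqrt{5}\right) 49} = \frac{1}{-24 + \left(176 - 24 i \sqrt{5}\right) 49} = \frac{1}{-24 + \left(8624 - 1176 i \sqrt{5}\right)} = \frac{1}{8600 - 1176 i \sqrt{5}}$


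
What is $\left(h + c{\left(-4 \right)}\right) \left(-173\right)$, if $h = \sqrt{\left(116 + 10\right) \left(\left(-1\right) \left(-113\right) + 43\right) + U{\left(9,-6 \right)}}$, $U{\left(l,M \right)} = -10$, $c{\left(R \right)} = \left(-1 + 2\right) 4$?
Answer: $-692 - 173 \sqrt{19646} \approx -24940.0$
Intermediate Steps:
$c{\left(R \right)} = 4$ ($c{\left(R \right)} = 1 \cdot 4 = 4$)
$h = \sqrt{19646}$ ($h = \sqrt{\left(116 + 10\right) \left(\left(-1\right) \left(-113\right) + 43\right) - 10} = \sqrt{126 \left(113 + 43\right) - 10} = \sqrt{126 \cdot 156 - 10} = \sqrt{19656 - 10} = \sqrt{19646} \approx 140.16$)
$\left(h + c{\left(-4 \right)}\right) \left(-173\right) = \left(\sqrt{19646} + 4\right) \left(-173\right) = \left(4 + \sqrt{19646}\right) \left(-173\right) = -692 - 173 \sqrt{19646}$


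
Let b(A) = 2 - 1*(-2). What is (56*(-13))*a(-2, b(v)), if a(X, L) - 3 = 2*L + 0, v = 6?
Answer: -8008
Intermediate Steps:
b(A) = 4 (b(A) = 2 + 2 = 4)
a(X, L) = 3 + 2*L (a(X, L) = 3 + (2*L + 0) = 3 + 2*L)
(56*(-13))*a(-2, b(v)) = (56*(-13))*(3 + 2*4) = -728*(3 + 8) = -728*11 = -8008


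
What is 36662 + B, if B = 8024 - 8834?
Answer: 35852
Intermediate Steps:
B = -810
36662 + B = 36662 - 810 = 35852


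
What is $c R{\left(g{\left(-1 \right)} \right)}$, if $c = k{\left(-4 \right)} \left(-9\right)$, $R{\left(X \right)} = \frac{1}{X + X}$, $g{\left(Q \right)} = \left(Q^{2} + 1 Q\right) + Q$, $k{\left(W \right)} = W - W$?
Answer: $0$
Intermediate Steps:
$k{\left(W \right)} = 0$
$g{\left(Q \right)} = Q^{2} + 2 Q$ ($g{\left(Q \right)} = \left(Q^{2} + Q\right) + Q = \left(Q + Q^{2}\right) + Q = Q^{2} + 2 Q$)
$R{\left(X \right)} = \frac{1}{2 X}$
$c = 0$ ($c = 0 \left(-9\right) = 0$)
$c R{\left(g{\left(-1 \right)} \right)} = 0 \frac{1}{2 \left(- (2 - 1)\right)} = 0 \frac{1}{2 \left(\left(-1\right) 1\right)} = 0 \frac{1}{2 \left(-1\right)} = 0 \cdot \frac{1}{2} \left(-1\right) = 0 \left(- \frac{1}{2}\right) = 0$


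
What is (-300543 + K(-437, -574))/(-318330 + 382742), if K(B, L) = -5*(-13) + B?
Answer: -300915/64412 ≈ -4.6717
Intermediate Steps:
K(B, L) = 65 + B
(-300543 + K(-437, -574))/(-318330 + 382742) = (-300543 + (65 - 437))/(-318330 + 382742) = (-300543 - 372)/64412 = -300915*1/64412 = -300915/64412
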